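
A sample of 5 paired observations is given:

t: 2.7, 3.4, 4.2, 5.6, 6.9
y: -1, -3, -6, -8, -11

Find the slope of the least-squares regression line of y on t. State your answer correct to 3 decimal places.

-2.311

n = 5, Σx = 22.8, Σy = -29, Σxy = -158.8, Σx² = 115.46
Sxx = Σx² − (Σx)²/n = 115.46 − 103.968 = 11.492
Sxy = Σxy − (Σx)(Σy)/n = -158.8 − (-132.24) = -26.56
b = Sxy/Sxx = -26.56/11.492 = -2.311173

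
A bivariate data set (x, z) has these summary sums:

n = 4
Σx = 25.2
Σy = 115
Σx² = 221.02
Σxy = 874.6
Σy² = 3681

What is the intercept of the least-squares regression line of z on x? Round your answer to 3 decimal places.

13.562

Sxx = Σx² − (Σx)²/n = 221.02 − 158.76 = 62.26
Sxy = Σxy − (Σx)(Σy)/n = 874.6 − 724.5 = 150.1
b = Sxy/Sxx = 150.1/62.26 = 2.410858
a = ȳ − b·x̄ = 28.75 − 2.410858·6.3 = 13.561597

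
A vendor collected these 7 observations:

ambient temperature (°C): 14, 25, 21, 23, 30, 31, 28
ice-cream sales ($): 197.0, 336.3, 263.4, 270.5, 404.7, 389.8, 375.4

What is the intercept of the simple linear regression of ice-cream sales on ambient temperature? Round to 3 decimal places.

4.917

n = 7, Σx = 172, Σy = 2237.1, Σxy = 57654.4, Σx² = 4436
Sxx = Σx² − (Σx)²/n = 4436 − 4226.285714 = 209.714286
Sxy = Σxy − (Σx)(Σy)/n = 57654.4 − 54968.742857 = 2685.657143
b = Sxy/Sxx = 2685.657143/209.714286 = 12.806267
a = ȳ − b·x̄ = 319.585714 − 12.806267·24.571429 = 4.917439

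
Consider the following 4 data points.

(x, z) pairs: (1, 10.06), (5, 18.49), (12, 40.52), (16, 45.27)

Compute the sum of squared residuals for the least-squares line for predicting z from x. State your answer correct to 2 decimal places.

n = 4, Σx = 34, Σy = 114.34, Σxy = 1313.07, Σx² = 426, Σy² = 4134.327
Sxx = Σx² − (Σx)²/n = 426 − 289 = 137
Sxy = Σxy − (Σx)(Σy)/n = 1313.07 − 971.89 = 341.18
Syy = Σy² − (Σy)²/n = 4134.327 − 3268.4089 = 865.9181
b = Sxy/Sxx = 341.18/137 = 2.490365
SSE = Syy − b·Sxy = 865.9181 − 2.490365·341.18 = 16.255382

16.26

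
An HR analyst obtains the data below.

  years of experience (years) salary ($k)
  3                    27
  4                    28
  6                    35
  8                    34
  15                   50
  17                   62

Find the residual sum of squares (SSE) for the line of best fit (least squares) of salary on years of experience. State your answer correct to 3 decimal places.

45.097

n = 6, Σx = 53, Σy = 236, Σxy = 2479, Σx² = 639, Σy² = 10238
Sxx = Σx² − (Σx)²/n = 639 − 468.166667 = 170.833333
Sxy = Σxy − (Σx)(Σy)/n = 2479 − 2084.666667 = 394.333333
Syy = Σy² − (Σy)²/n = 10238 − 9282.666667 = 955.333333
b = Sxy/Sxx = 394.333333/170.833333 = 2.308293
SSE = Syy − b·Sxy = 955.333333 − 2.308293·394.333333 = 45.096585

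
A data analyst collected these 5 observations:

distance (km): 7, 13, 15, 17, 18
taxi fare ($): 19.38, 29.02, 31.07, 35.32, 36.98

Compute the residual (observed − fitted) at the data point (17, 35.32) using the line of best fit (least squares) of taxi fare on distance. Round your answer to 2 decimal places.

0.22

n = 5, Σx = 70, Σy = 151.77, Σxy = 2245.05, Σx² = 1056
Sxx = Σx² − (Σx)²/n = 1056 − 980 = 76
Sxy = Σxy − (Σx)(Σy)/n = 2245.05 − 2124.78 = 120.27
b = Sxy/Sxx = 120.27/76 = 1.5825
a = ȳ − b·x̄ = 30.354 − 1.5825·14 = 8.199
ŷ(17) = 8.199 + 1.5825·17 = 35.1015
residual = y − ŷ = 35.32 − 35.1015 = 0.2185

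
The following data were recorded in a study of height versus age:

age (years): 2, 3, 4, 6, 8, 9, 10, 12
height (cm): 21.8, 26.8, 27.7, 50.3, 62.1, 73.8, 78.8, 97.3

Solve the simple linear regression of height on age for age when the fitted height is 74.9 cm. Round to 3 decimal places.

n = 8, Σx = 54, Σy = 438.6, Σxy = 3653.2, Σx² = 454
Sxx = Σx² − (Σx)²/n = 454 − 364.5 = 89.5
Sxy = Σxy − (Σx)(Σy)/n = 3653.2 − 2960.55 = 692.65
b = Sxy/Sxx = 692.65/89.5 = 7.739106
a = ȳ − b·x̄ = 54.825 − 7.739106·6.75 = 2.586034
Set a + b·x = 74.9: x = (74.9 − 2.586034) / 7.739106 = 9.343969

9.344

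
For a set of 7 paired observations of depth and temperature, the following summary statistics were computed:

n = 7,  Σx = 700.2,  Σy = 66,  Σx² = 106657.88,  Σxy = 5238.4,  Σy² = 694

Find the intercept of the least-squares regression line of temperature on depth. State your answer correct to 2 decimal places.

Sxx = Σx² − (Σx)²/n = 106657.88 − 70040.005714 = 36617.874286
Sxy = Σxy − (Σx)(Σy)/n = 5238.4 − 6601.885714 = -1363.485714
b = Sxy/Sxx = -1363.485714/36617.874286 = -0.037236
a = ȳ − b·x̄ = 9.428571 − (-0.037236)·100.028571 = 13.153188

13.15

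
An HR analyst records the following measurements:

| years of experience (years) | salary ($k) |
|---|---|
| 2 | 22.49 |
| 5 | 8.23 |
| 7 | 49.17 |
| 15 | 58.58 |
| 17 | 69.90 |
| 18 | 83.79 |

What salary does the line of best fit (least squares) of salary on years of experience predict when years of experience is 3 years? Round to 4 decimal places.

n = 6, Σx = 64, Σy = 292.16, Σxy = 4005.54, Σx² = 916
Sxx = Σx² − (Σx)²/n = 916 − 682.666667 = 233.333333
Sxy = Σxy − (Σx)(Σy)/n = 4005.54 − 3116.373333 = 889.166667
b = Sxy/Sxx = 889.166667/233.333333 = 3.810714
a = ȳ − b·x̄ = 48.693333 − 3.810714·10.666667 = 8.045714
ŷ(3) = a + b·3 = 8.045714 + 3.810714·3 = 19.477857

19.4779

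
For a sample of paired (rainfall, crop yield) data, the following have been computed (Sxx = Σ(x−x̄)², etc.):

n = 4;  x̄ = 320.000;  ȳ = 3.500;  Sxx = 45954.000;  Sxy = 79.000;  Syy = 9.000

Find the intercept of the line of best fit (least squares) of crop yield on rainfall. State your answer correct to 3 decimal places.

2.950

b = Sxy/Sxx = 79/45954 = 0.001719
a = ȳ − b·x̄ = 3.5 − 0.001719·320 = 2.949885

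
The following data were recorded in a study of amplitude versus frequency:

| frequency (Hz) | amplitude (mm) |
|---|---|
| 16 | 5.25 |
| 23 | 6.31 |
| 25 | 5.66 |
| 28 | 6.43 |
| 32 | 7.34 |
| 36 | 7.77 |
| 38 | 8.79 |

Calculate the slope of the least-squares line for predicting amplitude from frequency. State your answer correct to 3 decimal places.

n = 7, Σx = 198, Σy = 47.55, Σxy = 1399.29, Σx² = 5958
Sxx = Σx² − (Σx)²/n = 5958 − 5600.571429 = 357.428571
Sxy = Σxy − (Σx)(Σy)/n = 1399.29 − 1344.985714 = 54.304286
b = Sxy/Sxx = 54.304286/357.428571 = 0.151930

0.152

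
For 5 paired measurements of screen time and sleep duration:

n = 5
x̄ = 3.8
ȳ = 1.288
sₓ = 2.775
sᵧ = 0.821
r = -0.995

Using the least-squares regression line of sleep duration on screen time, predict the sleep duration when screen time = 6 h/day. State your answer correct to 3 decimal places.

0.640

b = r · sᵧ/sₓ = -0.995 · 0.821/2.775 = -0.294377
a = ȳ − b·x̄ = 1.288 − (-0.294377)·3.8 = 2.406631
ŷ(6) = a + b·6 = 2.406631 + (-0.294377)·6 = 0.640372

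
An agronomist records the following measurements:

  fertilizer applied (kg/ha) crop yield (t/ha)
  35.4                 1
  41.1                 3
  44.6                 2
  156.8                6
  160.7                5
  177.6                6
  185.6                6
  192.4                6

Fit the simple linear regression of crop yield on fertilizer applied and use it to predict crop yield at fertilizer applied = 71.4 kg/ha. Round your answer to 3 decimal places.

n = 8, Σx = 994.2, Σy = 35, Σxy = 5325.8, Σx² = 158349.14
Sxx = Σx² − (Σx)²/n = 158349.14 − 123554.205 = 34794.935
Sxy = Σxy − (Σx)(Σy)/n = 5325.8 − 4349.625 = 976.175
b = Sxy/Sxx = 976.175/34794.935 = 0.028055
a = ȳ − b·x̄ = 4.375 − 0.028055·124.275 = 0.888454
ŷ(71.4) = a + b·71.4 = 0.888454 + 0.028055·71.4 = 2.891587

2.892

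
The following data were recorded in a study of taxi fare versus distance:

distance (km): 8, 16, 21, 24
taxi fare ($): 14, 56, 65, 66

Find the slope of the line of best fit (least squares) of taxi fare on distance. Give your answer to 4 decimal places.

3.3373

n = 4, Σx = 69, Σy = 201, Σxy = 3957, Σx² = 1337
Sxx = Σx² − (Σx)²/n = 1337 − 1190.25 = 146.75
Sxy = Σxy − (Σx)(Σy)/n = 3957 − 3467.25 = 489.75
b = Sxy/Sxx = 489.75/146.75 = 3.337308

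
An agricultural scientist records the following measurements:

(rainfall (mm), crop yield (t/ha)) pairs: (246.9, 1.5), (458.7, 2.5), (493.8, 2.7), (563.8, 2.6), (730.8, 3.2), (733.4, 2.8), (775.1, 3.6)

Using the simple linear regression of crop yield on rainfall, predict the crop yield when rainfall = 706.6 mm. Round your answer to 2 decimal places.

3.13

n = 7, Σx = 4002.5, Σy = 18.9, Σxy = 11498.68, Σx² = 2505798.39
Sxx = Σx² − (Σx)²/n = 2505798.39 − 2288572.321429 = 217226.068571
Sxy = Σxy − (Σx)(Σy)/n = 11498.68 − 10806.75 = 691.93
b = Sxy/Sxx = 691.93/217226.068571 = 0.003185
a = ȳ − b·x̄ = 2.7 − 0.003185·571.785714 = 0.878691
ŷ(706.6) = a + b·706.6 = 0.878691 + 0.003185·706.6 = 3.129424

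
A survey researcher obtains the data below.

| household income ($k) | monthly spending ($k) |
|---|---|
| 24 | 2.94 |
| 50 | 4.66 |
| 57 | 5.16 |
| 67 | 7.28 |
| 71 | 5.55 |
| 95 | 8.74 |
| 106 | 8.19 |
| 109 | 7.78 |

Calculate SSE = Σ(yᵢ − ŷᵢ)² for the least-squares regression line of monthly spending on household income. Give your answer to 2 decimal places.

n = 8, Σx = 579, Σy = 50.3, Σxy = 4025.95, Σx² = 47997, Σy² = 344.7778
Sxx = Σx² − (Σx)²/n = 47997 − 41905.125 = 6091.875
Sxy = Σxy − (Σx)(Σy)/n = 4025.95 − 3640.4625 = 385.4875
Syy = Σy² − (Σy)²/n = 344.7778 − 316.26125 = 28.51655
b = Sxy/Sxx = 385.4875/6091.875 = 0.063279
SSE = Syy − b·Sxy = 28.51655 − 0.063279·385.4875 = 4.123303

4.12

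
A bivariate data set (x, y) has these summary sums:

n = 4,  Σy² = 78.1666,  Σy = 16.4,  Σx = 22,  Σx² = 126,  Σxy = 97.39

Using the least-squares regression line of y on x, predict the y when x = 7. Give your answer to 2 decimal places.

6.26

Sxx = Σx² − (Σx)²/n = 126 − 121 = 5
Sxy = Σxy − (Σx)(Σy)/n = 97.39 − 90.2 = 7.19
b = Sxy/Sxx = 7.19/5 = 1.438
a = ȳ − b·x̄ = 4.1 − 1.438·5.5 = -3.809
ŷ(7) = a + b·7 = -3.809 + 1.438·7 = 6.257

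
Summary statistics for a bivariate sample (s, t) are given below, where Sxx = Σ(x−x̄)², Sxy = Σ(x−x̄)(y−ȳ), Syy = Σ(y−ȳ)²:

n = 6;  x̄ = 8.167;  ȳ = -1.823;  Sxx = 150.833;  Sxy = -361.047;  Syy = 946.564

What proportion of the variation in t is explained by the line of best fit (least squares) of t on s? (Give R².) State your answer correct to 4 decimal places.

0.9130

R² = Sxy²/(Sxx·Syy) = (-361.047)²/(150.833·946.564) = 0.913022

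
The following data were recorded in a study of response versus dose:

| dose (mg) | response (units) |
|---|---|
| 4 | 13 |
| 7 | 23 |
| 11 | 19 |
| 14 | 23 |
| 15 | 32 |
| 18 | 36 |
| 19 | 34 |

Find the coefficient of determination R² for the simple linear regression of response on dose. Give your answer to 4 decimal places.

0.8050

n = 7, Σx = 88, Σy = 180, Σxy = 2518, Σx² = 1292, Σy² = 5064
Sxx = Σx² − (Σx)²/n = 1292 − 1106.285714 = 185.714286
Sxy = Σxy − (Σx)(Σy)/n = 2518 − 2262.857143 = 255.142857
Syy = Σy² − (Σy)²/n = 5064 − 4628.571429 = 435.428571
R² = Sxy²/(Sxx·Syy) = (255.142857)²/(185.714286·435.428571) = 0.805016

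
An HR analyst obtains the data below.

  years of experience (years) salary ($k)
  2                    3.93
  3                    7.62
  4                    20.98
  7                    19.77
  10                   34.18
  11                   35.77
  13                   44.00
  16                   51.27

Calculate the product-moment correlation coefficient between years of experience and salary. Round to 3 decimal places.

0.978

n = 8, Σx = 66, Σy = 217.52, Σxy = 2380.62, Σx² = 724, Σy² = 7916.9008
Sxx = Σx² − (Σx)²/n = 724 − 544.5 = 179.5
Sxy = Σxy − (Σx)(Σy)/n = 2380.62 − 1794.54 = 586.08
Syy = Σy² − (Σy)²/n = 7916.9008 − 5914.3688 = 2002.532
r = Sxy/√(Sxx·Syy) = 586.08/√(359454.494) = 586.08/599.545239 = 0.977541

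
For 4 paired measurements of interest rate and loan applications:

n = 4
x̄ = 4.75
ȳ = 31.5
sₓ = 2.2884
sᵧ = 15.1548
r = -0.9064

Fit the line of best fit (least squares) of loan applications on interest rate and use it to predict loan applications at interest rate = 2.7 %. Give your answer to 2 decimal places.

b = r · sᵧ/sₓ = -0.9064 · 15.1548/2.2884 = -6.002583
a = ȳ − b·x̄ = 31.5 − (-6.002583)·4.75 = 60.012269
ŷ(2.7) = a + b·2.7 = 60.012269 + (-6.002583)·2.7 = 43.805295

43.81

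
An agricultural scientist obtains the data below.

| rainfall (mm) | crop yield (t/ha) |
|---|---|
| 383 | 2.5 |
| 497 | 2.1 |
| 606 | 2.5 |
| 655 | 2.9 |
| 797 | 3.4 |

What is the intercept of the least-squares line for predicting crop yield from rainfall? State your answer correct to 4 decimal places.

1.1833

n = 5, Σx = 2938, Σy = 13.4, Σxy = 8125.5, Σx² = 1825168
Sxx = Σx² − (Σx)²/n = 1825168 − 1726368.8 = 98799.2
Sxy = Σxy − (Σx)(Σy)/n = 8125.5 − 7873.84 = 251.66
b = Sxy/Sxx = 251.66/98799.2 = 0.002547
a = ȳ − b·x̄ = 2.68 − 0.002547·587.6 = 1.183273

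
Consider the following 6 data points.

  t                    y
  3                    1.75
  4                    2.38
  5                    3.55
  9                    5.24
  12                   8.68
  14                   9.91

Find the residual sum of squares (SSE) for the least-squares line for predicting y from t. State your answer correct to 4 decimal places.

n = 6, Σx = 47, Σy = 31.51, Σxy = 322.58, Σx² = 471, Σy² = 222.3375
Sxx = Σx² − (Σx)²/n = 471 − 368.166667 = 102.833333
Sxy = Σxy − (Σx)(Σy)/n = 322.58 − 246.828333 = 75.751667
Syy = Σy² − (Σy)²/n = 222.3375 − 165.480017 = 56.857483
b = Sxy/Sxx = 75.751667/102.833333 = 0.736645
SSE = Syy − b·Sxy = 56.857483 − 0.736645·75.751667 = 1.055393

1.0554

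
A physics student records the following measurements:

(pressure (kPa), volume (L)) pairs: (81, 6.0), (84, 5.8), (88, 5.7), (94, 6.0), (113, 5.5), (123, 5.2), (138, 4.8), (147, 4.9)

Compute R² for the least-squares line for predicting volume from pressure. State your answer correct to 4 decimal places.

n = 8, Σx = 868, Σy = 43.9, Σxy = 4682.6, Σx² = 98748, Σy² = 242.47
Sxx = Σx² − (Σx)²/n = 98748 − 94178 = 4570
Sxy = Σxy − (Σx)(Σy)/n = 4682.6 − 4763.15 = -80.55
Syy = Σy² − (Σy)²/n = 242.47 − 240.90125 = 1.56875
R² = Sxy²/(Sxx·Syy) = (-80.55)²/(4570·1.56875) = 0.905026

0.9050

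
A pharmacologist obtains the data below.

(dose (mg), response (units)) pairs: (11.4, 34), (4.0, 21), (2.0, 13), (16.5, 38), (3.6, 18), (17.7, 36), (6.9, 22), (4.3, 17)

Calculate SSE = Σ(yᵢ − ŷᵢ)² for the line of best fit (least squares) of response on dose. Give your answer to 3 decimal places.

46.133

n = 8, Σx = 66.4, Σy = 199, Σxy = 2051.5, Σx² = 814.56, Σy² = 5603
Sxx = Σx² − (Σx)²/n = 814.56 − 551.12 = 263.44
Sxy = Σxy − (Σx)(Σy)/n = 2051.5 − 1651.7 = 399.8
Syy = Σy² − (Σy)²/n = 5603 − 4950.125 = 652.875
b = Sxy/Sxx = 399.8/263.44 = 1.517613
SSE = Syy − b·Sxy = 652.875 − 1.517613·399.8 = 46.133275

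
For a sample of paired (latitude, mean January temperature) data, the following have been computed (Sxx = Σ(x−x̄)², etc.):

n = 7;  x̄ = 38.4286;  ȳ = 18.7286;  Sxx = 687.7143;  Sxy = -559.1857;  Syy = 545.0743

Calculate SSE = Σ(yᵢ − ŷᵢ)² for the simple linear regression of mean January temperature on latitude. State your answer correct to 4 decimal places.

b = Sxy/Sxx = -559.1857/687.7143 = -0.813108
SSE = Syy − b·Sxy = 545.0743 − (-0.813108)·(-559.1857) = 90.396177

90.3962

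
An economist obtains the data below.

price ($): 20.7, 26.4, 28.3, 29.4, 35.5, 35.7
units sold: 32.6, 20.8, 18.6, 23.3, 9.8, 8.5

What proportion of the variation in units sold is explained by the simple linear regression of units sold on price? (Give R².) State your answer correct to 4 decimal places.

0.9223

n = 6, Σx = 176, Σy = 113.6, Σxy = 3086.69, Σx² = 5325.44, Σy² = 2552.54
Sxx = Σx² − (Σx)²/n = 5325.44 − 5162.666667 = 162.773333
Sxy = Σxy − (Σx)(Σy)/n = 3086.69 − 3332.266667 = -245.576667
Syy = Σy² − (Σy)²/n = 2552.54 − 2150.826667 = 401.713333
R² = Sxy²/(Sxx·Syy) = (-245.576667)²/(162.773333·401.713333) = 0.922305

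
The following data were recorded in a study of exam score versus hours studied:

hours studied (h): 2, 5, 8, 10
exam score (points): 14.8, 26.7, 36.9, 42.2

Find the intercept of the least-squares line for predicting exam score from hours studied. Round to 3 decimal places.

n = 4, Σx = 25, Σy = 120.6, Σxy = 880.3, Σx² = 193
Sxx = Σx² − (Σx)²/n = 193 − 156.25 = 36.75
Sxy = Σxy − (Σx)(Σy)/n = 880.3 − 753.75 = 126.55
b = Sxy/Sxx = 126.55/36.75 = 3.443537
a = ȳ − b·x̄ = 30.15 − 3.443537·6.25 = 8.627891

8.628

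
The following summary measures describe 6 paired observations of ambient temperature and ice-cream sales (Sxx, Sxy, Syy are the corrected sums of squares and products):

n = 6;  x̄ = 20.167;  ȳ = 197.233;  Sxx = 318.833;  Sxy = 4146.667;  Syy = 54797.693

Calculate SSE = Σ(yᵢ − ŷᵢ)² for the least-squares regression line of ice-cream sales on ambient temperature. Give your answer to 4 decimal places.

867.1174

b = Sxy/Sxx = 4146.667/318.833 = 13.005765
SSE = Syy − b·Sxy = 54797.693 − 13.005765·4146.667 = 867.117404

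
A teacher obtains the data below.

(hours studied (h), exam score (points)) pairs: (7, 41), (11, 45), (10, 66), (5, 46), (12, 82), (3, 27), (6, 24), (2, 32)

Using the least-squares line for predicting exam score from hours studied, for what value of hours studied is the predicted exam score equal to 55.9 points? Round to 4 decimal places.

9.5010

n = 8, Σx = 56, Σy = 363, Σxy = 2945, Σx² = 488
Sxx = Σx² − (Σx)²/n = 488 − 392 = 96
Sxy = Σxy − (Σx)(Σy)/n = 2945 − 2541 = 404
b = Sxy/Sxx = 404/96 = 4.208333
a = ȳ − b·x̄ = 45.375 − 4.208333·7 = 15.916667
Set a + b·x = 55.9: x = (55.9 − 15.916667) / 4.208333 = 9.500990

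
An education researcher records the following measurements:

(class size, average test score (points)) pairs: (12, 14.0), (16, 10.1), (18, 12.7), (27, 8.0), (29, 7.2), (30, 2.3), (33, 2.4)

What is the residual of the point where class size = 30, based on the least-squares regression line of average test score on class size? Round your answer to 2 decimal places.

-2.45

n = 7, Σx = 165, Σy = 56.7, Σxy = 1131.2, Σx² = 4283
Sxx = Σx² − (Σx)²/n = 4283 − 3889.285714 = 393.714286
Sxy = Σxy − (Σx)(Σy)/n = 1131.2 − 1336.5 = -205.3
b = Sxy/Sxx = -205.3/393.714286 = -0.521444
a = ȳ − b·x̄ = 8.1 − (-0.521444)·23.571429 = 20.391183
ŷ(30) = 20.391183 + (-0.521444)·30 = 4.747859
residual = y − ŷ = 2.3 − 4.747859 = -2.447859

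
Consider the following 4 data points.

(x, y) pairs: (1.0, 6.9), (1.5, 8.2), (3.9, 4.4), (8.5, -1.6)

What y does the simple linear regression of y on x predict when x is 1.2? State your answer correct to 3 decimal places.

n = 4, Σx = 14.9, Σy = 17.9, Σxy = 22.76, Σx² = 90.71
Sxx = Σx² − (Σx)²/n = 90.71 − 55.5025 = 35.2075
Sxy = Σxy − (Σx)(Σy)/n = 22.76 − 66.6775 = -43.9175
b = Sxy/Sxx = -43.9175/35.2075 = -1.247390
a = ȳ − b·x̄ = 4.475 − (-1.247390)·3.725 = 9.121530
ŷ(1.2) = a + b·1.2 = 9.121530 + (-1.247390)·1.2 = 7.624661

7.625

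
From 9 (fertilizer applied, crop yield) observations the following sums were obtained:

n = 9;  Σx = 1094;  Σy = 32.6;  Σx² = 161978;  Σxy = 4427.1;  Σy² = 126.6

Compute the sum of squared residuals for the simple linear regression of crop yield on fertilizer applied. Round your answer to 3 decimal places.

Sxx = Σx² − (Σx)²/n = 161978 − 132981.777778 = 28996.222222
Sxy = Σxy − (Σx)(Σy)/n = 4427.1 − 3962.711111 = 464.388889
Syy = Σy² − (Σy)²/n = 126.6 − 118.084444 = 8.515556
b = Sxy/Sxx = 464.388889/28996.222222 = 0.016015
SSE = Syy − b·Sxy = 8.515556 − 0.016015·464.388889 = 1.078137

1.078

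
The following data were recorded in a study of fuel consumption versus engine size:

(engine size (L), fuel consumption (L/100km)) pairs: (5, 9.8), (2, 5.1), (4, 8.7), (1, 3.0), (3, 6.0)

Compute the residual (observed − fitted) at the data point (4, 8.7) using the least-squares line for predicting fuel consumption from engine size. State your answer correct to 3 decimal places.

n = 5, Σx = 15, Σy = 32.6, Σxy = 115, Σx² = 55
Sxx = Σx² − (Σx)²/n = 55 − 45 = 10
Sxy = Σxy − (Σx)(Σy)/n = 115 − 97.8 = 17.2
b = Sxy/Sxx = 17.2/10 = 1.72
a = ȳ − b·x̄ = 6.52 − 1.72·3 = 1.36
ŷ(4) = 1.36 + 1.72·4 = 8.24
residual = y − ŷ = 8.7 − 8.24 = 0.46

0.460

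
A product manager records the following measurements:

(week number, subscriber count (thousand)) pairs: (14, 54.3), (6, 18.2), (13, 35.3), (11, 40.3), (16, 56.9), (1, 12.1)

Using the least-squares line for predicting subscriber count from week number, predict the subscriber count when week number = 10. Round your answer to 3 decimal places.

n = 6, Σx = 61, Σy = 217.1, Σxy = 2694.1, Σx² = 779
Sxx = Σx² − (Σx)²/n = 779 − 620.166667 = 158.833333
Sxy = Σxy − (Σx)(Σy)/n = 2694.1 − 2207.183333 = 486.916667
b = Sxy/Sxx = 486.916667/158.833333 = 3.065582
a = ȳ − b·x̄ = 36.183333 − 3.065582·10.166667 = 5.016579
ŷ(10) = a + b·10 = 5.016579 + 3.065582·10 = 35.672403

35.672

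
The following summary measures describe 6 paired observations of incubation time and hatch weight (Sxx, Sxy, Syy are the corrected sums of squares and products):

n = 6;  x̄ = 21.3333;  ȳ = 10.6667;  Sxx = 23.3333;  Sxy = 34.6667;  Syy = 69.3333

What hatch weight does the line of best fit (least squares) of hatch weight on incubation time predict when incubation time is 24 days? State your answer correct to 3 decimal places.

b = Sxy/Sxx = 34.6667/23.3333 = 1.485718
a = ȳ − b·x̄ = 10.6667 − 1.485718·21.3333 = -21.028564
ŷ(24) = a + b·24 = -21.028564 + 1.485718·24 = 14.628664

14.629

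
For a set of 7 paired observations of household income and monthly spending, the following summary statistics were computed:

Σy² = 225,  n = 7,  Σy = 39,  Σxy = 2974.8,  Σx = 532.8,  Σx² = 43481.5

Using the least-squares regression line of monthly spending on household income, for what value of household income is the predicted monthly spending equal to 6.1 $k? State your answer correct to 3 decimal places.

320.098

Sxx = Σx² − (Σx)²/n = 43481.5 − 40553.691429 = 2927.808571
Sxy = Σxy − (Σx)(Σy)/n = 2974.8 − 2968.457143 = 6.342857
b = Sxy/Sxx = 6.342857/2927.808571 = 0.002166
a = ȳ − b·x̄ = 5.571429 − 0.002166·76.114286 = 5.406533
Set a + b·x = 6.1: x = (6.1 − 5.406533) / 0.002166 = 320.098333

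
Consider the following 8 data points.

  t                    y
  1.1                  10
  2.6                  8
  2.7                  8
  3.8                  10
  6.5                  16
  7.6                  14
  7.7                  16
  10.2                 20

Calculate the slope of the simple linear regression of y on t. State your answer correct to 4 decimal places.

n = 8, Σx = 42.2, Σy = 102, Σxy = 629, Σx² = 293.04
Sxx = Σx² − (Σx)²/n = 293.04 − 222.605 = 70.435
Sxy = Σxy − (Σx)(Σy)/n = 629 − 538.05 = 90.95
b = Sxy/Sxx = 90.95/70.435 = 1.291261

1.2913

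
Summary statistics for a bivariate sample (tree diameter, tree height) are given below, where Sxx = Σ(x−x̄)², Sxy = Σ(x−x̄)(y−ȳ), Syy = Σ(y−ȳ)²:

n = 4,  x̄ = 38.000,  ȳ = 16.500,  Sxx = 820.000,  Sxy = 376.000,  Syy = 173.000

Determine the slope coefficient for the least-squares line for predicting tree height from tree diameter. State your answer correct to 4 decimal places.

b = Sxy/Sxx = 376/820 = 0.458537

0.4585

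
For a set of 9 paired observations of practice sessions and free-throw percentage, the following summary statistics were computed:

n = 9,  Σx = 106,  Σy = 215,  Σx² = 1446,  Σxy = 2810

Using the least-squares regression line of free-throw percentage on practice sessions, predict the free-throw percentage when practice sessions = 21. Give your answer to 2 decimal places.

36.86

Sxx = Σx² − (Σx)²/n = 1446 − 1248.444444 = 197.555556
Sxy = Σxy − (Σx)(Σy)/n = 2810 − 2532.222222 = 277.777778
b = Sxy/Sxx = 277.777778/197.555556 = 1.406074
a = ȳ − b·x̄ = 23.888889 − 1.406074·11.777778 = 7.328459
ŷ(21) = a + b·21 = 7.328459 + 1.406074·21 = 36.856018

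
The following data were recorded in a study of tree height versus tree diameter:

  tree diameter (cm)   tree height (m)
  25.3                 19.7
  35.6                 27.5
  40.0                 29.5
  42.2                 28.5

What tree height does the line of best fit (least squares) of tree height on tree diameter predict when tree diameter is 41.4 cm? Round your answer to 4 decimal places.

n = 4, Σx = 143.1, Σy = 105.2, Σxy = 3860.11, Σx² = 5288.29
Sxx = Σx² − (Σx)²/n = 5288.29 − 5119.4025 = 168.8875
Sxy = Σxy − (Σx)(Σy)/n = 3860.11 − 3763.53 = 96.58
b = Sxy/Sxx = 96.58/168.8875 = 0.571860
a = ȳ − b·x̄ = 26.3 − 0.571860·35.775 = 5.841710
ŷ(41.4) = a + b·41.4 = 5.841710 + 0.571860·41.4 = 29.516712

29.5167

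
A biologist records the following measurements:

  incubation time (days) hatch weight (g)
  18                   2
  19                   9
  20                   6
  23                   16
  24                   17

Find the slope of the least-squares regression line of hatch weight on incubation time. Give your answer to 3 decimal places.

n = 5, Σx = 104, Σy = 50, Σxy = 1103, Σx² = 2190
Sxx = Σx² − (Σx)²/n = 2190 − 2163.2 = 26.8
Sxy = Σxy − (Σx)(Σy)/n = 1103 − 1040 = 63
b = Sxy/Sxx = 63/26.8 = 2.350746

2.351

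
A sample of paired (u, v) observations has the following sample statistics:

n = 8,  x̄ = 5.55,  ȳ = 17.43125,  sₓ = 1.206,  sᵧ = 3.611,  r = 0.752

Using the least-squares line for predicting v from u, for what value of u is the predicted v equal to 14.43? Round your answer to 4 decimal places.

b = r · sᵧ/sₓ = 0.752 · 3.611/1.206 = 2.251635
a = ȳ − b·x̄ = 17.43125 − 2.251635·5.55 = 4.934675
Set a + b·x = 14.43: x = (14.43 − 4.934675) / 2.251635 = 4.217080

4.2171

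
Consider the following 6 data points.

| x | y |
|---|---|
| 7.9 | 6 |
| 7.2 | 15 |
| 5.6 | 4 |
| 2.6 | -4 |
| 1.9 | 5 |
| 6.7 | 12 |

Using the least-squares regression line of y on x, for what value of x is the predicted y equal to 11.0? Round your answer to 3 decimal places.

7.957

n = 6, Σx = 31.9, Σy = 38, Σxy = 257.3, Σx² = 200.87
Sxx = Σx² − (Σx)²/n = 200.87 − 169.601667 = 31.268333
Sxy = Σxy − (Σx)(Σy)/n = 257.3 − 202.033333 = 55.266667
b = Sxy/Sxx = 55.266667/31.268333 = 1.767496
a = ȳ − b·x̄ = 6.333333 − 1.767496·5.316667 = -3.063856
Set a + b·x = 11.0: x = (11.0 − (-3.063856)) / 1.767496 = 7.956936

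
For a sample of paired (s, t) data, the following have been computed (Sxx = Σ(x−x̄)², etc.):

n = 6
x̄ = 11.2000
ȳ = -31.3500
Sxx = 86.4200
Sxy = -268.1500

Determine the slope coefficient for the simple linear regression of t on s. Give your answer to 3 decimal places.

b = Sxy/Sxx = -268.15/86.42 = -3.102870

-3.103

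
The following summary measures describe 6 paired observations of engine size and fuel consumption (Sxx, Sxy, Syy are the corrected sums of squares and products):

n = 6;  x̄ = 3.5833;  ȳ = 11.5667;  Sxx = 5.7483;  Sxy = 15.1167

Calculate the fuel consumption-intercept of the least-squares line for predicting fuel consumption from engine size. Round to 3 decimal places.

b = Sxy/Sxx = 15.1167/5.7483 = 2.629769
a = ȳ − b·x̄ = 11.5667 − 2.629769·3.5833 = 2.143449

2.143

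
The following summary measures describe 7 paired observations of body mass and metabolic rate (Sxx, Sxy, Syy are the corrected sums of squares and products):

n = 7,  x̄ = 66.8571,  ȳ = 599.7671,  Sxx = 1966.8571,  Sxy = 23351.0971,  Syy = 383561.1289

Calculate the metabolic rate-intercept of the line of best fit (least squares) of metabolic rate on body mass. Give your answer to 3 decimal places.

b = Sxy/Sxx = 23351.0971/1966.8571 = 11.872290
a = ȳ − b·x̄ = 599.7671 − 11.872290·66.8571 = -193.979753

-193.980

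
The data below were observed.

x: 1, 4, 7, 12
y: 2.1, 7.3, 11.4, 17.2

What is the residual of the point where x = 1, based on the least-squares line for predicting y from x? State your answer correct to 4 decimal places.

n = 4, Σx = 24, Σy = 38, Σxy = 317.5, Σx² = 210
Sxx = Σx² − (Σx)²/n = 210 − 144 = 66
Sxy = Σxy − (Σx)(Σy)/n = 317.5 − 228 = 89.5
b = Sxy/Sxx = 89.5/66 = 1.356061
a = ȳ − b·x̄ = 9.5 − 1.356061·6 = 1.363636
ŷ(1) = 1.363636 + 1.356061·1 = 2.719697
residual = y − ŷ = 2.1 − 2.719697 = -0.619697

-0.6197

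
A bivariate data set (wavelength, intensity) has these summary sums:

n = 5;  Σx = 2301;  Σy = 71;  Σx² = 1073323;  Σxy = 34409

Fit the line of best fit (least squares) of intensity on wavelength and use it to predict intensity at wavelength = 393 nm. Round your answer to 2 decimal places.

6.11

Sxx = Σx² − (Σx)²/n = 1073323 − 1058920.2 = 14402.8
Sxy = Σxy − (Σx)(Σy)/n = 34409 − 32674.2 = 1734.8
b = Sxy/Sxx = 1734.8/14402.8 = 0.120449
a = ȳ − b·x̄ = 14.2 − 0.120449·460.2 = -41.230539
ŷ(393) = a + b·393 = -41.230539 + 0.120449·393 = 6.105841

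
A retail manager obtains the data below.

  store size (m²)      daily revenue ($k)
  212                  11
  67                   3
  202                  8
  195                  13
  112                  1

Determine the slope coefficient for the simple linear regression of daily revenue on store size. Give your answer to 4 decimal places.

n = 5, Σx = 788, Σy = 36, Σxy = 6796, Σx² = 140806
Sxx = Σx² − (Σx)²/n = 140806 − 124188.8 = 16617.2
Sxy = Σxy − (Σx)(Σy)/n = 6796 − 5673.6 = 1122.4
b = Sxy/Sxx = 1122.4/16617.2 = 0.067544

0.0675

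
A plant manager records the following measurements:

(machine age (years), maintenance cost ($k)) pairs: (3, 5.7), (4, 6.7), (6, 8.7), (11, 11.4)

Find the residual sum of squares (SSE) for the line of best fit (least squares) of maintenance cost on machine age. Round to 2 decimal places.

n = 4, Σx = 24, Σy = 32.5, Σxy = 221.5, Σx² = 182, Σy² = 283.03
Sxx = Σx² − (Σx)²/n = 182 − 144 = 38
Sxy = Σxy − (Σx)(Σy)/n = 221.5 − 195 = 26.5
Syy = Σy² − (Σy)²/n = 283.03 − 264.0625 = 18.9675
b = Sxy/Sxx = 26.5/38 = 0.697368
SSE = Syy − b·Sxy = 18.9675 − 0.697368·26.5 = 0.487237

0.49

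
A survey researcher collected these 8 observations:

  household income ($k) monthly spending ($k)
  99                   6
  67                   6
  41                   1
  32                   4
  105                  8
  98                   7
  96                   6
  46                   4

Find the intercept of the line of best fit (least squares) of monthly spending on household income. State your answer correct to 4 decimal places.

n = 8, Σx = 584, Σy = 42, Σxy = 3451, Σx² = 48956
Sxx = Σx² − (Σx)²/n = 48956 − 42632 = 6324
Sxy = Σxy − (Σx)(Σy)/n = 3451 − 3066 = 385
b = Sxy/Sxx = 385/6324 = 0.060879
a = ȳ − b·x̄ = 5.25 − 0.060879·73 = 0.805819

0.8058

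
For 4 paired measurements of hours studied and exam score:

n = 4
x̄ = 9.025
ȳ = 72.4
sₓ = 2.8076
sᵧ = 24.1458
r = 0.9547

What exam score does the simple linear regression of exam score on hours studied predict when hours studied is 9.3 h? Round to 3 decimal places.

74.658

b = r · sᵧ/sₓ = 0.9547 · 24.1458/2.8076 = 8.210570
a = ȳ − b·x̄ = 72.4 − 8.210570·9.025 = -1.700391
ŷ(9.3) = a + b·9.3 = -1.700391 + 8.210570·9.3 = 74.657907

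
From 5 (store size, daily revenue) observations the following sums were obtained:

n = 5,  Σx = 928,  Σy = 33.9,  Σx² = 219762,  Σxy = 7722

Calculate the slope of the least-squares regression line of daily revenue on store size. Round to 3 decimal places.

0.030

Sxx = Σx² − (Σx)²/n = 219762 − 172236.8 = 47525.2
Sxy = Σxy − (Σx)(Σy)/n = 7722 − 6291.84 = 1430.16
b = Sxy/Sxx = 1430.16/47525.2 = 0.030093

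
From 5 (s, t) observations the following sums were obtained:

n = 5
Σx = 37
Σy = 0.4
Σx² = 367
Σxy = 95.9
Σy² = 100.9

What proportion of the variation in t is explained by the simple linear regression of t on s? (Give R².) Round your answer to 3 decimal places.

Sxx = Σx² − (Σx)²/n = 367 − 273.8 = 93.2
Sxy = Σxy − (Σx)(Σy)/n = 95.9 − 2.96 = 92.94
Syy = Σy² − (Σy)²/n = 100.9 − 0.032 = 100.868
R² = Sxy²/(Sxx·Syy) = (92.94)²/(93.2·100.868) = 0.918832

0.919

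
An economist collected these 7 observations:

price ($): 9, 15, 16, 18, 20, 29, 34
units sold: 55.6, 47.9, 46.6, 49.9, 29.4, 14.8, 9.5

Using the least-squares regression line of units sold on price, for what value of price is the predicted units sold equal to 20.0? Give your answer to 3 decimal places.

28.071

n = 7, Σx = 141, Σy = 253.7, Σxy = 4202.9, Σx² = 3283
Sxx = Σx² − (Σx)²/n = 3283 − 2840.142857 = 442.857143
Sxy = Σxy − (Σx)(Σy)/n = 4202.9 − 5110.242857 = -907.342857
b = Sxy/Sxx = -907.342857/442.857143 = -2.048839
a = ȳ − b·x̄ = 36.242857 − (-2.048839)·20.142857 = 77.512323
Set a + b·x = 20.0: x = (20.0 − 77.512323) / (-2.048839) = 28.070693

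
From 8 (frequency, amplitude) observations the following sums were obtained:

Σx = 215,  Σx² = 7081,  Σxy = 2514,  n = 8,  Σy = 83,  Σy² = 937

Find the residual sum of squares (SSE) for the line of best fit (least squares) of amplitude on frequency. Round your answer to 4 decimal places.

Sxx = Σx² − (Σx)²/n = 7081 − 5778.125 = 1302.875
Sxy = Σxy − (Σx)(Σy)/n = 2514 − 2230.625 = 283.375
Syy = Σy² − (Σy)²/n = 937 − 861.125 = 75.875
b = Sxy/Sxx = 283.375/1302.875 = 0.217500
SSE = Syy − b·Sxy = 75.875 − 0.217500·283.375 = 14.241005

14.2410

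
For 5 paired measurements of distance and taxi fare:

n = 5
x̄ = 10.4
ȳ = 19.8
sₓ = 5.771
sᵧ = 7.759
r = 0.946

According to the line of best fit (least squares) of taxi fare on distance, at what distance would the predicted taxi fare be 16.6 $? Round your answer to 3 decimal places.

7.884

b = r · sᵧ/sₓ = 0.946 · 7.759/5.771 = 1.271879
a = ȳ − b·x̄ = 19.8 − 1.271879·10.4 = 6.572458
Set a + b·x = 16.6: x = (16.6 − 6.572458) / 1.271879 = 7.884037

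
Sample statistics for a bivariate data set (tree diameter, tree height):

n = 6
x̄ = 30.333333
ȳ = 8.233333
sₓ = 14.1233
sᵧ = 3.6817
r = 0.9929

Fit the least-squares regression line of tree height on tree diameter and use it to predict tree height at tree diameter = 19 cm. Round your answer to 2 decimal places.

b = r · sᵧ/sₓ = 0.9929 · 3.6817/14.1233 = 0.258832
a = ȳ − b·x̄ = 8.233333 − 0.258832·30.333333 = 0.382100
ŷ(19) = a + b·19 = 0.382100 + 0.258832·19 = 5.299905

5.30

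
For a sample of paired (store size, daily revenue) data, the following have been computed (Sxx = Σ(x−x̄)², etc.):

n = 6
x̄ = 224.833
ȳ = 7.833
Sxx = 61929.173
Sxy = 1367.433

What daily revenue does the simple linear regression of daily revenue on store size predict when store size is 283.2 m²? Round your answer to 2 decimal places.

9.12

b = Sxy/Sxx = 1367.433/61929.173 = 0.022081
a = ȳ − b·x̄ = 7.833 − 0.022081·224.833 = 2.868554
ŷ(283.2) = a + b·283.2 = 2.868554 + 0.022081·283.2 = 9.121778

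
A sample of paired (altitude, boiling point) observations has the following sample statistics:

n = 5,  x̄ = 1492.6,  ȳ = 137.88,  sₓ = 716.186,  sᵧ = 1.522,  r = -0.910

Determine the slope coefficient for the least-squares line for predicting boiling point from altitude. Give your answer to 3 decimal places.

b = r · sᵧ/sₓ = -0.91 · 1.522/716.186 = -0.001934

-0.002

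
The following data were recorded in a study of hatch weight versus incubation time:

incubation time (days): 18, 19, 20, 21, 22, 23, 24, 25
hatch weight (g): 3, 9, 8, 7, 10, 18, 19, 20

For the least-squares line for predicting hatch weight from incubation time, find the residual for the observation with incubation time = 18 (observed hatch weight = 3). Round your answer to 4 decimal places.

n = 8, Σx = 172, Σy = 94, Σxy = 2122, Σx² = 3740
Sxx = Σx² − (Σx)²/n = 3740 − 3698 = 42
Sxy = Σxy − (Σx)(Σy)/n = 2122 − 2021 = 101
b = Sxy/Sxx = 101/42 = 2.404762
a = ȳ − b·x̄ = 11.75 − 2.404762·21.5 = -39.952381
ŷ(18) = -39.952381 + 2.404762·18 = 3.333333
residual = y − ŷ = 3 − 3.333333 = -0.333333

-0.3333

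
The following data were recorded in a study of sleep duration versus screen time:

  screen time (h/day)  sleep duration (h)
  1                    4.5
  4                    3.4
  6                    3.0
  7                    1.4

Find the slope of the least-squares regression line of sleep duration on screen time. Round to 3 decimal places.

-0.450

n = 4, Σx = 18, Σy = 12.3, Σxy = 45.9, Σx² = 102
Sxx = Σx² − (Σx)²/n = 102 − 81 = 21
Sxy = Σxy − (Σx)(Σy)/n = 45.9 − 55.35 = -9.45
b = Sxy/Sxx = -9.45/21 = -0.45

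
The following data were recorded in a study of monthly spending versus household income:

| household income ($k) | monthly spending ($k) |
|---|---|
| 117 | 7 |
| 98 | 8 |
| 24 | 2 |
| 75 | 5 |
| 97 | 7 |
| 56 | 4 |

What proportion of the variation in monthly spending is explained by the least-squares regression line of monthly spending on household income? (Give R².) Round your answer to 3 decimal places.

0.896

n = 6, Σx = 467, Σy = 33, Σxy = 2929, Σx² = 42039, Σy² = 207
Sxx = Σx² − (Σx)²/n = 42039 − 36348.166667 = 5690.833333
Sxy = Σxy − (Σx)(Σy)/n = 2929 − 2568.5 = 360.5
Syy = Σy² − (Σy)²/n = 207 − 181.5 = 25.5
R² = Sxy²/(Sxx·Syy) = (360.5)²/(5690.833333·25.5) = 0.895560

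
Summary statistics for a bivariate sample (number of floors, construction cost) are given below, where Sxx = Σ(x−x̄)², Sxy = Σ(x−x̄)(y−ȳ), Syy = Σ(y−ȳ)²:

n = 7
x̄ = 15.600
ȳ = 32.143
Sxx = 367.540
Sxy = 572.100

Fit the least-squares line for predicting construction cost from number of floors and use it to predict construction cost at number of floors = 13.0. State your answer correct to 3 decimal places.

28.096

b = Sxy/Sxx = 572.1/367.54 = 1.556565
a = ȳ − b·x̄ = 32.143 − 1.556565·15.6 = 7.860582
ŷ(13.0) = a + b·13.0 = 7.860582 + 1.556565·13 = 28.095930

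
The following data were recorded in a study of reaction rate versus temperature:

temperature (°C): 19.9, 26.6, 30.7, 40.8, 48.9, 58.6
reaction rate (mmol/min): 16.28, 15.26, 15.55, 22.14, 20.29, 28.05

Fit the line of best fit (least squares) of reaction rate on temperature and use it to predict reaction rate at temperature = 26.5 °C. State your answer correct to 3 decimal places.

16.170

n = 6, Σx = 225.5, Σy = 117.57, Σxy = 4746.496, Σx² = 9535.87
Sxx = Σx² − (Σx)²/n = 9535.87 − 8475.041667 = 1060.828333
Sxy = Σxy − (Σx)(Σy)/n = 4746.496 − 4418.6725 = 327.8235
b = Sxy/Sxx = 327.8235/1060.828333 = 0.309026
a = ȳ − b·x̄ = 19.595 − 0.309026·37.583333 = 7.980774
ŷ(26.5) = a + b·26.5 = 7.980774 + 0.309026·26.5 = 16.169962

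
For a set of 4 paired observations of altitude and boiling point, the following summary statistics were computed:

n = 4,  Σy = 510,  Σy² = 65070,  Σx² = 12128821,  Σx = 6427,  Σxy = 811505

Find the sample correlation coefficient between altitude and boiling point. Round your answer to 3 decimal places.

Sxx = Σx² − (Σx)²/n = 12128821 − 10326582.25 = 1802238.75
Sxy = Σxy − (Σx)(Σy)/n = 811505 − 819442.5 = -7937.5
Syy = Σy² − (Σy)²/n = 65070 − 65025 = 45
r = Sxy/√(Sxx·Syy) = -7937.5/√(81100743.75) = -7937.5/9005.595136 = -0.881396

-0.881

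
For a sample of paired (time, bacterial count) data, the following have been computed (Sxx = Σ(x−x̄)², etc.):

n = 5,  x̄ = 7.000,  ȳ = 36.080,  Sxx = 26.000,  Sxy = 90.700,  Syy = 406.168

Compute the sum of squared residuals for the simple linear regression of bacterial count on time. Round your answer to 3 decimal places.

b = Sxy/Sxx = 90.7/26 = 3.488462
SSE = Syy − b·Sxy = 406.168 − 3.488462·90.7 = 89.764538

89.765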